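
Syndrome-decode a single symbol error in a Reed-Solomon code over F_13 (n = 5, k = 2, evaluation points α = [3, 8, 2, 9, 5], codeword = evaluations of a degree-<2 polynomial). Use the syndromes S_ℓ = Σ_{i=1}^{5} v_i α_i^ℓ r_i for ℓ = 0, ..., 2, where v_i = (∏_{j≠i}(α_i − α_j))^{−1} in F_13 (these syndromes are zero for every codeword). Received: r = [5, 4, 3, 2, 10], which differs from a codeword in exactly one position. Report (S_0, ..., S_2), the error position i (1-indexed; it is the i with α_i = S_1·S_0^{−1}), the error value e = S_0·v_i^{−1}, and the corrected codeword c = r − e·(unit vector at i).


S = (6, 5, 2), error at position 1, error magnitude e = 4, c = [1, 4, 3, 2, 10].

Step 1: column multipliers v_i = (∏_{j≠i}(α_i − α_j))^{−1} mod 13.
  i = 1 (α = 3): (3−8)(3−2)(3−9)(3−5) = (−5)·1·(−6)·(−2) = −60 ≡ 5, so v_1 = 5^{−1} = 8 (mod 13).
  i = 2 (α = 8): (8−3)(8−2)(8−9)(8−5) = 5·6·(−1)·3 = −90 ≡ 1, so v_2 = 1^{−1} = 1 (mod 13).
  i = 3 (α = 2): (2−3)(2−8)(2−9)(2−5) = (−1)·(−6)·(−7)·(−3) = 126 ≡ 9, so v_3 = 9^{−1} = 3 (mod 13).
  i = 4 (α = 9): (9−3)(9−8)(9−2)(9−5) = 6·1·7·4 = 168 ≡ 12, so v_4 = 12^{−1} = 12 (mod 13).
  i = 5 (α = 5): (5−3)(5−8)(5−2)(5−9) = 2·(−3)·3·(−4) = 72 ≡ 7, so v_5 = 7^{−1} = 2 (mod 13).
  v = [8, 1, 3, 12, 2].
Step 2: syndromes of r = [5, 4, 3, 2, 10] (all sums mod 13).
  S_0 = Σ v_i r_i = 8·5 + 1·4 + 3·3 + 12·2 + 2·10 = 97 ≡ 6.
  S_1 = Σ v_i α_i r_i = 8·3·5 + 1·8·4 + 3·2·3 + 12·9·2 + 2·5·10 = 486 ≡ 5.
  α_i^2 mod 13 = [9, 12, 4, 3, 12].
  S_2 = Σ v_i α_i^2 r_i = 8·9·5 + 1·12·4 + 3·4·3 + 12·3·2 + 2·12·10 = 756 ≡ 2.
  S = (6, 5, 2) ≠ 0, so r is not a codeword (an error is present).
Step 3: locate the error. For a single error e at position i, S_ℓ = v_i·e·α_i^ℓ, so α_err = S_1/S_0.
  S_0^{−1} = 6^{−1} = 11 (mod 13), so α_err = 5·11 = 55 ≡ 3 = α_1. Error position i = 1.
  Consistency check: S_2/S_1 = 2·8 = 16 ≡ 3 = α_err ✓ (single-error assumption holds).
Step 4: error magnitude e = S_0/v_1 = S_0·∏_{j≠1}(α_1 − α_j) = 6·5 = 30 ≡ 4 (mod 13).
Step 5: correct position 1: c_1 = r_1 − e = 5 − 4 ≡ 1 (mod 13). Hence c = [1, 4, 3, 2, 10].
  Check: interpolating c through the α_i gives m(x) = 7 + 11·x (degree < 2) with m(α_i) = c_i for every i, so c is indeed a codeword.


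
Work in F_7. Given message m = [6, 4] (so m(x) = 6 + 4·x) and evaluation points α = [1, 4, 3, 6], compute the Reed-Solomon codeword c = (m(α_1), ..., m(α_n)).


c = [3, 1, 4, 2]

Message polynomial: m(x) = 6 + 4·x (mod 7).
For each evaluation point α_i, compute m(α_i) mod 7:
  α_1 = 1: Horner steps 4 → 3, so m(1) = 3.
  α_2 = 4: Horner steps 4 → 1, so m(4) = 1.
  α_3 = 3: Horner steps 4 → 4, so m(3) = 4.
  α_4 = 6: Horner steps 4 → 2, so m(6) = 2.
Codeword c = [3, 1, 4, 2] ∈ F_7^4.


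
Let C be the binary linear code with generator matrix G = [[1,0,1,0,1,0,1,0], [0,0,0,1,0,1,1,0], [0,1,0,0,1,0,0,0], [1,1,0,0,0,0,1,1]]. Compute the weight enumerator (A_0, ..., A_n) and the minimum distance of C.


Weight distribution: A_0 = 1, A_2 = 2, A_3 = 1, A_4 = 5, A_5 = 6, A_7 = 1. Minimum distance d = 2.

Enumerate all 2^4 = 16 messages m ∈ F_2^4.
For each, compute codeword c = mG in F_2^8, then tally its weight.
  m = 0000 → c = 00000000, weight = 0.
  m = 1000 → c = 10101010, weight = 4.
  m = 0100 → c = 00010110, weight = 3.
  m = 1100 → c = 10111100, weight = 5.
  m = 0010 → c = 01001000, weight = 2.
  m = 1010 → c = 11100010, weight = 4.
  m = 0110 → c = 01011110, weight = 5.
  m = 1110 → c = 11110100, weight = 5.
  m = 0001 → c = 11000011, weight = 4.
  m = 1001 → c = 01101001, weight = 4.
  m = 0101 → c = 11010101, weight = 5.
  m = 1101 → c = 01111111, weight = 7.
  m = 0011 → c = 10001011, weight = 4.
  m = 1011 → c = 00100001, weight = 2.
  m = 0111 → c = 10011101, weight = 5.
  m = 1111 → c = 00110111, weight = 5.
Tally weights:
  weight 0: 1 codewords.
  weight 2: 2 codewords.
  weight 3: 1 codewords.
  weight 4: 5 codewords.
  weight 5: 6 codewords.
  weight 7: 1 codewords.
Minimum distance d = smallest w > 0 with A_w > 0 = 2.
Sanity: Σ A_w = 16 = 2^4 = 16 ✓.


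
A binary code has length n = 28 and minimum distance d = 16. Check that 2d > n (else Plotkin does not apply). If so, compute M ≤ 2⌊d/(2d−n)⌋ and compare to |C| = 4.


Plotkin bound M ≤ 8; given |C| = 4 ≤ bound (satisfied).

Check applicability: 2d = 32, n = 28.
2d − n = 4 > 0, so Plotkin applies.
Compute d/(2d−n) = 16/4 ≈ 4.0000.
⌊d/(2d−n)⌋ = 4.
Plotkin bound: M ≤ 2·4 = 8.
Given |C| = 4, check: satisfied.
This |C| is below the Plotkin bound.


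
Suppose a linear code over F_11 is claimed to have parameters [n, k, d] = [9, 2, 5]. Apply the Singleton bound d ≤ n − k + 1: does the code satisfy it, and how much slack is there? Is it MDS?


Singleton RHS = n − k + 1 = 8, slack = 3, bound satisfied, not MDS.

Singleton bound: d ≤ n − k + 1.
Here n = 9, k = 2, so n − k + 1 = 8.
Given d = 5, check d ≤ 8: YES.
Slack = (n − k + 1) − d = 3.
The code is NOT MDS (slack = 3 > 0).
Description: the claimed parameters are [9, 2, 5]_11; such a code would be non-MDS.


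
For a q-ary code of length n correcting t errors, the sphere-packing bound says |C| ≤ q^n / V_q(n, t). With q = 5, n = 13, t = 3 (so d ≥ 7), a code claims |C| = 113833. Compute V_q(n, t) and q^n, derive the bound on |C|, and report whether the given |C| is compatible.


V_q(n, t) = 19605, q^n = 1220703125, Hamming bound = 62264, |C| = 113833 > bound (violated).

Step 1: Compute V_q(n, t) = Σ_{j=0}^3 C(n, j) (q−1)^j.
  j = 0: C(13,0)·(4)^0 = 1·1 = 1.
  j = 1: C(13,1)·(4)^1 = 13·4 = 52.
  j = 2: C(13,2)·(4)^2 = 78·16 = 1248.
  j = 3: C(13,3)·(4)^3 = 286·64 = 18304.
  V_q(n, t) = 1 + 52 + 1248 + 18304 = 19605.
Step 2: q^n = 5^13 = 1220703125.
Step 3: Hamming bound ⌊q^n / V_q(n,t)⌋ = ⌊1220703125/19605⌋ = 62264.
Step 4: Compare |C| = 113833 to 62264: violated.
The claimed |C| lies above the Hamming bound, so no 5-ary code of length 13 with d ≥ 7 can have 113833 codewords.


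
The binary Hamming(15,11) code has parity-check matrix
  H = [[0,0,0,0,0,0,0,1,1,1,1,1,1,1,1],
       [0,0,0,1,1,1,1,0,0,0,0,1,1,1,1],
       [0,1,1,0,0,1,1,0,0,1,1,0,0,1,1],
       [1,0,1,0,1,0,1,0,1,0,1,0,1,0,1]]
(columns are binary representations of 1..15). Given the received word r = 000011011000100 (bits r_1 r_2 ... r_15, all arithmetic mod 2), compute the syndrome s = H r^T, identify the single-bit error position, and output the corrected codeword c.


s = (1, 1, 1, 1)^T, error position = 15, corrected codeword c = 000011011000101

Compute s = H r^T mod 2 one row at a time:
  s_1 = 1 + 1 + 0 + 0 + 0 + 1 + 0 + 0 = 3 ≡ 1 (mod 2).
  s_2 = 0 + 1 + 1 + 0 + 0 + 1 + 0 + 0 = 3 ≡ 1 (mod 2).
  s_3 = 0 + 0 + 1 + 0 + 0 + 0 + 0 + 0 = 1 ≡ 1 (mod 2).
  s_4 = 0 + 0 + 1 + 0 + 1 + 0 + 1 + 0 = 3 ≡ 1 (mod 2).
s = (1, 1, 1, 1)^T — this equals column 15 of H (binary 1111), so error is at position 15.
Correct: flip bit 15 of r = 000011011000100 to get c = 000011011000101.


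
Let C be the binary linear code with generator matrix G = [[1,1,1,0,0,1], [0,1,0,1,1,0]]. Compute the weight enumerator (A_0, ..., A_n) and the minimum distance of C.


Weight distribution: A_0 = 1, A_3 = 1, A_4 = 1, A_5 = 1. Minimum distance d = 3.

Enumerate all 2^2 = 4 messages m ∈ F_2^2.
For each, compute codeword c = mG in F_2^6, then tally its weight.
  m = 00 → c = 000000, weight = 0.
  m = 10 → c = 111001, weight = 4.
  m = 01 → c = 010110, weight = 3.
  m = 11 → c = 101111, weight = 5.
Tally weights:
  weight 0: 1 codewords.
  weight 3: 1 codewords.
  weight 4: 1 codewords.
  weight 5: 1 codewords.
Minimum distance d = smallest w > 0 with A_w > 0 = 3.
Sanity: Σ A_w = 4 = 2^2 = 4 ✓.


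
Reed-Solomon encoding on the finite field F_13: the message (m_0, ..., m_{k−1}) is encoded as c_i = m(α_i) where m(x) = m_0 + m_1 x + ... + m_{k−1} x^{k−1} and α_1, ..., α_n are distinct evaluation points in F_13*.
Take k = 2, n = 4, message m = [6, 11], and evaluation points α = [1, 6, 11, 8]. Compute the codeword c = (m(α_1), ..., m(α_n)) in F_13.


c = [4, 7, 10, 3]

Message polynomial: m(x) = 6 + 11·x (mod 13).
For each evaluation point α_i, compute m(α_i) mod 13:
  α_1 = 1: Horner steps 11 → 4, so m(1) = 4.
  α_2 = 6: Horner steps 11 → 7, so m(6) = 7.
  α_3 = 11: Horner steps 11 → 10, so m(11) = 10.
  α_4 = 8: Horner steps 11 → 3, so m(8) = 3.
Codeword c = [4, 7, 10, 3] ∈ F_13^4.


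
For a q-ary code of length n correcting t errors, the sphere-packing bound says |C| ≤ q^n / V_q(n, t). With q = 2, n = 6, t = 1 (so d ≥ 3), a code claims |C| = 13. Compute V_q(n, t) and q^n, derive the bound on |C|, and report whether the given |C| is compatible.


V_q(n, t) = 7, q^n = 64, Hamming bound = 9, |C| = 13 > bound (violated).

Step 1: Compute V_q(n, t) = Σ_{j=0}^1 C(n, j) (q−1)^j.
  j = 0: C(6,0)·(1)^0 = 1·1 = 1.
  j = 1: C(6,1)·(1)^1 = 6·1 = 6.
  V_q(n, t) = 1 + 6 = 7.
Step 2: q^n = 2^6 = 64.
Step 3: Hamming bound ⌊q^n / V_q(n,t)⌋ = ⌊64/7⌋ = 9.
Step 4: Compare |C| = 13 to 9: violated.
The claimed |C| lies above the Hamming bound, so no 2-ary code of length 6 with d ≥ 3 can have 13 codewords.


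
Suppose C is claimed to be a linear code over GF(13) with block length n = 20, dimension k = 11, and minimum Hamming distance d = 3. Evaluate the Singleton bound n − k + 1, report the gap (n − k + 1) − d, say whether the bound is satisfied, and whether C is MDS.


Singleton RHS = n − k + 1 = 10, slack = 7, bound satisfied, not MDS.

Singleton bound: d ≤ n − k + 1.
Here n = 20, k = 11, so n − k + 1 = 10.
Given d = 3, check d ≤ 10: YES.
Slack = (n − k + 1) − d = 7.
The code is NOT MDS (slack = 7 > 0).
Description: the claimed parameters are [20, 11, 3]_13; such a code would be non-MDS.


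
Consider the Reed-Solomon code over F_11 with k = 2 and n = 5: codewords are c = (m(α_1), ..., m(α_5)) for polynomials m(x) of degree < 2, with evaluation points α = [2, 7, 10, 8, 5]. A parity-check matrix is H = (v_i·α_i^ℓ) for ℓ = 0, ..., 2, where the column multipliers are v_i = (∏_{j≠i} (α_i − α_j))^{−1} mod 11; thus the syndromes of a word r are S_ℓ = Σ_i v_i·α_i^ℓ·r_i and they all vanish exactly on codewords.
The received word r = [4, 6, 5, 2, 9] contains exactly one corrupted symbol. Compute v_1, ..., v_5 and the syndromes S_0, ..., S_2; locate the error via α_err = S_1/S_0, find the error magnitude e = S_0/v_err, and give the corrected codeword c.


S = (8, 7, 2), error at position 5, error magnitude e = 6, c = [4, 6, 5, 2, 3].

Step 1: column multipliers v_i = (∏_{j≠i}(α_i − α_j))^{−1} mod 11.
  i = 1 (α = 2): (2−7)(2−10)(2−8)(2−5) = (−5)·(−8)·(−6)·(−3) = 720 ≡ 5, so v_1 = 5^{−1} = 9 (mod 11).
  i = 2 (α = 7): (7−2)(7−10)(7−8)(7−5) = 5·(−3)·(−1)·2 = 30 ≡ 8, so v_2 = 8^{−1} = 7 (mod 11).
  i = 3 (α = 10): (10−2)(10−7)(10−8)(10−5) = 8·3·2·5 = 240 ≡ 9, so v_3 = 9^{−1} = 5 (mod 11).
  i = 4 (α = 8): (8−2)(8−7)(8−10)(8−5) = 6·1·(−2)·3 = −36 ≡ 8, so v_4 = 8^{−1} = 7 (mod 11).
  i = 5 (α = 5): (5−2)(5−7)(5−10)(5−8) = 3·(−2)·(−5)·(−3) = −90 ≡ 9, so v_5 = 9^{−1} = 5 (mod 11).
  v = [9, 7, 5, 7, 5].
Step 2: syndromes of r = [4, 6, 5, 2, 9] (all sums mod 11).
  S_0 = Σ v_i r_i = 9·4 + 7·6 + 5·5 + 7·2 + 5·9 = 162 ≡ 8.
  S_1 = Σ v_i α_i r_i = 9·2·4 + 7·7·6 + 5·10·5 + 7·8·2 + 5·5·9 = 953 ≡ 7.
  α_i^2 mod 11 = [4, 5, 1, 9, 3].
  S_2 = Σ v_i α_i^2 r_i = 9·4·4 + 7·5·6 + 5·1·5 + 7·9·2 + 5·3·9 = 640 ≡ 2.
  S = (8, 7, 2) ≠ 0, so r is not a codeword (an error is present).
Step 3: locate the error. For a single error e at position i, S_ℓ = v_i·e·α_i^ℓ, so α_err = S_1/S_0.
  S_0^{−1} = 8^{−1} = 7 (mod 11), so α_err = 7·7 = 49 ≡ 5 = α_5. Error position i = 5.
  Consistency check: S_2/S_1 = 2·8 = 16 ≡ 5 = α_err ✓ (single-error assumption holds).
Step 4: error magnitude e = S_0/v_5 = S_0·∏_{j≠5}(α_5 − α_j) = 8·9 = 72 ≡ 6 (mod 11).
Step 5: correct position 5: c_5 = r_5 − e = 9 − 6 ≡ 3 (mod 11). Hence c = [4, 6, 5, 2, 3].
  Check: interpolating c through the α_i gives m(x) = 1 + 7·x (degree < 2) with m(α_i) = c_i for every i, so c is indeed a codeword.


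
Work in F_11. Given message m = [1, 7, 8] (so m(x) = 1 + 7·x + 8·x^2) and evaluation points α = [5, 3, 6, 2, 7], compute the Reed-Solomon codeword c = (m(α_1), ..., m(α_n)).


c = [5, 6, 1, 3, 2]

Message polynomial: m(x) = 1 + 7·x + 8·x^2 (mod 11).
For each evaluation point α_i, compute m(α_i) mod 11:
  α_1 = 5: Horner steps 8 → 3 → 5, so m(5) = 5.
  α_2 = 3: Horner steps 8 → 9 → 6, so m(3) = 6.
  α_3 = 6: Horner steps 8 → 0 → 1, so m(6) = 1.
  α_4 = 2: Horner steps 8 → 1 → 3, so m(2) = 3.
  α_5 = 7: Horner steps 8 → 8 → 2, so m(7) = 2.
Codeword c = [5, 6, 1, 3, 2] ∈ F_11^5.


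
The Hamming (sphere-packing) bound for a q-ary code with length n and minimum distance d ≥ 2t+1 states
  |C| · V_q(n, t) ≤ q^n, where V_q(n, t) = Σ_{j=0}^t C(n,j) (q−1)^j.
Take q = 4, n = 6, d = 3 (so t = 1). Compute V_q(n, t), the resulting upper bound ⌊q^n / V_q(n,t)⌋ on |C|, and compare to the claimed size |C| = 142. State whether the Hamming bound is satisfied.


V_q(n, t) = 19, q^n = 4096, Hamming bound = 215, |C| = 142 ≤ bound (satisfied).

Step 1: Compute V_q(n, t) = Σ_{j=0}^1 C(n, j) (q−1)^j.
  j = 0: C(6,0)·(3)^0 = 1·1 = 1.
  j = 1: C(6,1)·(3)^1 = 6·3 = 18.
  V_q(n, t) = 1 + 18 = 19.
Step 2: q^n = 4^6 = 4096.
Step 3: Hamming bound ⌊q^n / V_q(n,t)⌋ = ⌊4096/19⌋ = 215.
Step 4: Compare |C| = 142 to 215: satisfied.
The claimed |C| lies below the Hamming bound.


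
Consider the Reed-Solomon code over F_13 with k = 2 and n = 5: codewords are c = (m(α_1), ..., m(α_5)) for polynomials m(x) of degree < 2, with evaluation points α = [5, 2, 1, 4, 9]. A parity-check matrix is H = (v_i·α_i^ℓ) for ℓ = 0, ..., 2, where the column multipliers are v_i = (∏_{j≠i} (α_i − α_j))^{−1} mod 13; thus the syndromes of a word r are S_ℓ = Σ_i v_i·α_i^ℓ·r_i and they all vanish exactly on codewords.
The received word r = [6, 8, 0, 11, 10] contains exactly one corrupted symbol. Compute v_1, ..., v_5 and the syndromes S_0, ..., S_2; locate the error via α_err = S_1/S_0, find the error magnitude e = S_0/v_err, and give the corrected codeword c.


S = (12, 4, 10), error at position 5, error magnitude e = 11, c = [6, 8, 0, 11, 12].

Step 1: column multipliers v_i = (∏_{j≠i}(α_i − α_j))^{−1} mod 13.
  i = 1 (α = 5): (5−2)(5−1)(5−4)(5−9) = 3·4·1·(−4) = −48 ≡ 4, so v_1 = 4^{−1} = 10 (mod 13).
  i = 2 (α = 2): (2−5)(2−1)(2−4)(2−9) = (−3)·1·(−2)·(−7) = −42 ≡ 10, so v_2 = 10^{−1} = 4 (mod 13).
  i = 3 (α = 1): (1−5)(1−2)(1−4)(1−9) = (−4)·(−1)·(−3)·(−8) = 96 ≡ 5, so v_3 = 5^{−1} = 8 (mod 13).
  i = 4 (α = 4): (4−5)(4−2)(4−1)(4−9) = (−1)·2·3·(−5) = 30 ≡ 4, so v_4 = 4^{−1} = 10 (mod 13).
  i = 5 (α = 9): (9−5)(9−2)(9−1)(9−4) = 4·7·8·5 = 1120 ≡ 2, so v_5 = 2^{−1} = 7 (mod 13).
  v = [10, 4, 8, 10, 7].
Step 2: syndromes of r = [6, 8, 0, 11, 10] (all sums mod 13).
  S_0 = Σ v_i r_i = 10·6 + 4·8 + 8·0 + 10·11 + 7·10 = 272 ≡ 12.
  S_1 = Σ v_i α_i r_i = 10·5·6 + 4·2·8 + 8·1·0 + 10·4·11 + 7·9·10 = 1434 ≡ 4.
  α_i^2 mod 13 = [12, 4, 1, 3, 3].
  S_2 = Σ v_i α_i^2 r_i = 10·12·6 + 4·4·8 + 8·1·0 + 10·3·11 + 7·3·10 = 1388 ≡ 10.
  S = (12, 4, 10) ≠ 0, so r is not a codeword (an error is present).
Step 3: locate the error. For a single error e at position i, S_ℓ = v_i·e·α_i^ℓ, so α_err = S_1/S_0.
  S_0^{−1} = 12^{−1} = 12 (mod 13), so α_err = 4·12 = 48 ≡ 9 = α_5. Error position i = 5.
  Consistency check: S_2/S_1 = 10·10 = 100 ≡ 9 = α_err ✓ (single-error assumption holds).
Step 4: error magnitude e = S_0/v_5 = S_0·∏_{j≠5}(α_5 − α_j) = 12·2 = 24 ≡ 11 (mod 13).
Step 5: correct position 5: c_5 = r_5 − e = 10 − 11 ≡ 12 (mod 13). Hence c = [6, 8, 0, 11, 12].
  Check: interpolating c through the α_i gives m(x) = 5 + 8·x (degree < 2) with m(α_i) = c_i for every i, so c is indeed a codeword.


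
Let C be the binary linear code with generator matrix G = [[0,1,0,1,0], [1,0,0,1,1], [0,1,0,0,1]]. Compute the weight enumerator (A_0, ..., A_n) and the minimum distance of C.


Weight distribution: A_0 = 1, A_1 = 1, A_2 = 3, A_3 = 3. Minimum distance d = 1.

Enumerate all 2^3 = 8 messages m ∈ F_2^3.
For each, compute codeword c = mG in F_2^5, then tally its weight.
  m = 000 → c = 00000, weight = 0.
  m = 100 → c = 01010, weight = 2.
  m = 010 → c = 10011, weight = 3.
  m = 110 → c = 11001, weight = 3.
  m = 001 → c = 01001, weight = 2.
  m = 101 → c = 00011, weight = 2.
  m = 011 → c = 11010, weight = 3.
  m = 111 → c = 10000, weight = 1.
Tally weights:
  weight 0: 1 codewords.
  weight 1: 1 codewords.
  weight 2: 3 codewords.
  weight 3: 3 codewords.
Minimum distance d = smallest w > 0 with A_w > 0 = 1.
Sanity: Σ A_w = 8 = 2^3 = 8 ✓.


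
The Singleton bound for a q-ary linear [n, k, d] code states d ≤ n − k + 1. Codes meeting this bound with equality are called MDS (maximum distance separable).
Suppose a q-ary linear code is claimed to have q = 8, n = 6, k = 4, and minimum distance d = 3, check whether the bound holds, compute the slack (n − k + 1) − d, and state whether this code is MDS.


Singleton RHS = n − k + 1 = 3, slack = 0, bound satisfied, MDS.

Singleton bound: d ≤ n − k + 1.
Here n = 6, k = 4, so n − k + 1 = 3.
Given d = 3, check d ≤ 3: YES.
Slack = (n − k + 1) − d = 0.
The code is MDS (slack = 0).
Description: the claimed parameters are [6, 4, 3]_8; such a code would be MDS (meets Singleton bound).


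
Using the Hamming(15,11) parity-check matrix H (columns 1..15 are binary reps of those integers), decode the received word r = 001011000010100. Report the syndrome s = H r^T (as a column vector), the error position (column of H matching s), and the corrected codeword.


s = (0, 1, 1, 0)^T, error position = 6, corrected codeword c = 001010000010100

Compute s = H r^T mod 2 one row at a time:
  s_1 = 0 + 0 + 0 + 1 + 0 + 1 + 0 + 0 = 2 ≡ 0 (mod 2).
  s_2 = 0 + 1 + 1 + 0 + 0 + 1 + 0 + 0 = 3 ≡ 1 (mod 2).
  s_3 = 0 + 1 + 1 + 0 + 0 + 1 + 0 + 0 = 3 ≡ 1 (mod 2).
  s_4 = 0 + 1 + 1 + 0 + 0 + 1 + 1 + 0 = 4 ≡ 0 (mod 2).
s = (0, 1, 1, 0)^T — this equals column 6 of H (binary 0110), so error is at position 6.
Correct: flip bit 6 of r = 001011000010100 to get c = 001010000010100.


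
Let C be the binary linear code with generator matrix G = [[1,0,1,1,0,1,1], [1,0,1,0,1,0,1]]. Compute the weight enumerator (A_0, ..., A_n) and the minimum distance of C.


Weight distribution: A_0 = 1, A_3 = 1, A_4 = 1, A_5 = 1. Minimum distance d = 3.

Enumerate all 2^2 = 4 messages m ∈ F_2^2.
For each, compute codeword c = mG in F_2^7, then tally its weight.
  m = 00 → c = 0000000, weight = 0.
  m = 10 → c = 1011011, weight = 5.
  m = 01 → c = 1010101, weight = 4.
  m = 11 → c = 0001110, weight = 3.
Tally weights:
  weight 0: 1 codewords.
  weight 3: 1 codewords.
  weight 4: 1 codewords.
  weight 5: 1 codewords.
Minimum distance d = smallest w > 0 with A_w > 0 = 3.
Sanity: Σ A_w = 4 = 2^2 = 4 ✓.


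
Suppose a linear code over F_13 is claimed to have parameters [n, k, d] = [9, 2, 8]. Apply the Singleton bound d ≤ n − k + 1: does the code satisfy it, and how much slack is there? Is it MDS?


Singleton RHS = n − k + 1 = 8, slack = 0, bound satisfied, MDS.

Singleton bound: d ≤ n − k + 1.
Here n = 9, k = 2, so n − k + 1 = 8.
Given d = 8, check d ≤ 8: YES.
Slack = (n − k + 1) − d = 0.
The code is MDS (slack = 0).
Description: the claimed parameters are [9, 2, 8]_13; such a code would be MDS (meets Singleton bound).


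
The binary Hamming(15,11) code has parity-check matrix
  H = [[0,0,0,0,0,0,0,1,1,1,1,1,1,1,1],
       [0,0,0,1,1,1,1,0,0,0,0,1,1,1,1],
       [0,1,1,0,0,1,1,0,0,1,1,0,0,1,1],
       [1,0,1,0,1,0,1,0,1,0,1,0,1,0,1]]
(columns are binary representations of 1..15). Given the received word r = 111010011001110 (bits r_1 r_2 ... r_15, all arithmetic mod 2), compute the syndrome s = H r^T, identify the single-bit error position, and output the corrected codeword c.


s = (1, 0, 1, 1)^T, error position = 11, corrected codeword c = 111010011011110

Compute s = H r^T mod 2 one row at a time:
  s_1 = 1 + 1 + 0 + 0 + 1 + 1 + 1 + 0 = 5 ≡ 1 (mod 2).
  s_2 = 0 + 1 + 0 + 0 + 1 + 1 + 1 + 0 = 4 ≡ 0 (mod 2).
  s_3 = 1 + 1 + 0 + 0 + 0 + 0 + 1 + 0 = 3 ≡ 1 (mod 2).
  s_4 = 1 + 1 + 1 + 0 + 1 + 0 + 1 + 0 = 5 ≡ 1 (mod 2).
s = (1, 0, 1, 1)^T — this equals column 11 of H (binary 1011), so error is at position 11.
Correct: flip bit 11 of r = 111010011001110 to get c = 111010011011110.


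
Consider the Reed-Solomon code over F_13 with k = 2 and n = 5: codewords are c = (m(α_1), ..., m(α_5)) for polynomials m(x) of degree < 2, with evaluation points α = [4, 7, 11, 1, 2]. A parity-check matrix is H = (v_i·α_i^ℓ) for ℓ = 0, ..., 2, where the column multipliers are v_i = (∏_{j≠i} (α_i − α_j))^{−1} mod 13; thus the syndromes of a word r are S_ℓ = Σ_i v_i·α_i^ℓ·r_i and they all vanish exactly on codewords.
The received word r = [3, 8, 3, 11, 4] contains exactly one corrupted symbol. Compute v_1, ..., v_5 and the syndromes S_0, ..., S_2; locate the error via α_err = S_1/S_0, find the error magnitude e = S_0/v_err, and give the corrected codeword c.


S = (8, 10, 6), error at position 3, error magnitude e = 10, c = [3, 8, 6, 11, 4].

Step 1: column multipliers v_i = (∏_{j≠i}(α_i − α_j))^{−1} mod 13.
  i = 1 (α = 4): (4−7)(4−11)(4−1)(4−2) = (−3)·(−7)·3·2 = 126 ≡ 9, so v_1 = 9^{−1} = 3 (mod 13).
  i = 2 (α = 7): (7−4)(7−11)(7−1)(7−2) = 3·(−4)·6·5 = −360 ≡ 4, so v_2 = 4^{−1} = 10 (mod 13).
  i = 3 (α = 11): (11−4)(11−7)(11−1)(11−2) = 7·4·10·9 = 2520 ≡ 11, so v_3 = 11^{−1} = 6 (mod 13).
  i = 4 (α = 1): (1−4)(1−7)(1−11)(1−2) = (−3)·(−6)·(−10)·(−1) = 180 ≡ 11, so v_4 = 11^{−1} = 6 (mod 13).
  i = 5 (α = 2): (2−4)(2−7)(2−11)(2−1) = (−2)·(−5)·(−9)·1 = −90 ≡ 1, so v_5 = 1^{−1} = 1 (mod 13).
  v = [3, 10, 6, 6, 1].
Step 2: syndromes of r = [3, 8, 3, 11, 4] (all sums mod 13).
  S_0 = Σ v_i r_i = 3·3 + 10·8 + 6·3 + 6·11 + 1·4 = 177 ≡ 8.
  S_1 = Σ v_i α_i r_i = 3·4·3 + 10·7·8 + 6·11·3 + 6·1·11 + 1·2·4 = 868 ≡ 10.
  α_i^2 mod 13 = [3, 10, 4, 1, 4].
  S_2 = Σ v_i α_i^2 r_i = 3·3·3 + 10·10·8 + 6·4·3 + 6·1·11 + 1·4·4 = 981 ≡ 6.
  S = (8, 10, 6) ≠ 0, so r is not a codeword (an error is present).
Step 3: locate the error. For a single error e at position i, S_ℓ = v_i·e·α_i^ℓ, so α_err = S_1/S_0.
  S_0^{−1} = 8^{−1} = 5 (mod 13), so α_err = 10·5 = 50 ≡ 11 = α_3. Error position i = 3.
  Consistency check: S_2/S_1 = 6·4 = 24 ≡ 11 = α_err ✓ (single-error assumption holds).
Step 4: error magnitude e = S_0/v_3 = S_0·∏_{j≠3}(α_3 − α_j) = 8·11 = 88 ≡ 10 (mod 13).
Step 5: correct position 3: c_3 = r_3 − e = 3 − 10 ≡ 6 (mod 13). Hence c = [3, 8, 6, 11, 4].
  Check: interpolating c through the α_i gives m(x) = 5 + 6·x (degree < 2) with m(α_i) = c_i for every i, so c is indeed a codeword.


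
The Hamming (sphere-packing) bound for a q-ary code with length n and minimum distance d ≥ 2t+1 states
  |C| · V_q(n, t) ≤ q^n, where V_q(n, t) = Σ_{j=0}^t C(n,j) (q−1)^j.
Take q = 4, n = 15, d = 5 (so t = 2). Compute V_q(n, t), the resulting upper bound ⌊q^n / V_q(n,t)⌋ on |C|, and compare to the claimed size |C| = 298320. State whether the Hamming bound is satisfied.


V_q(n, t) = 991, q^n = 1073741824, Hamming bound = 1083493, |C| = 298320 ≤ bound (satisfied).

Step 1: Compute V_q(n, t) = Σ_{j=0}^2 C(n, j) (q−1)^j.
  j = 0: C(15,0)·(3)^0 = 1·1 = 1.
  j = 1: C(15,1)·(3)^1 = 15·3 = 45.
  j = 2: C(15,2)·(3)^2 = 105·9 = 945.
  V_q(n, t) = 1 + 45 + 945 = 991.
Step 2: q^n = 4^15 = 1073741824.
Step 3: Hamming bound ⌊q^n / V_q(n,t)⌋ = ⌊1073741824/991⌋ = 1083493.
Step 4: Compare |C| = 298320 to 1083493: satisfied.
The claimed |C| lies below the Hamming bound.


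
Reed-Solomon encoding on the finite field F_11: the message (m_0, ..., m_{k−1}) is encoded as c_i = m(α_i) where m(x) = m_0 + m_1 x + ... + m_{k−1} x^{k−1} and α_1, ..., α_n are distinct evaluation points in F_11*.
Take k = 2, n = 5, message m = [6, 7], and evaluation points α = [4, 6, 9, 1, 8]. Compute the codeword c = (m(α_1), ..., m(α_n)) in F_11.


c = [1, 4, 3, 2, 7]

Message polynomial: m(x) = 6 + 7·x (mod 11).
For each evaluation point α_i, compute m(α_i) mod 11:
  α_1 = 4: Horner steps 7 → 1, so m(4) = 1.
  α_2 = 6: Horner steps 7 → 4, so m(6) = 4.
  α_3 = 9: Horner steps 7 → 3, so m(9) = 3.
  α_4 = 1: Horner steps 7 → 2, so m(1) = 2.
  α_5 = 8: Horner steps 7 → 7, so m(8) = 7.
Codeword c = [1, 4, 3, 2, 7] ∈ F_11^5.


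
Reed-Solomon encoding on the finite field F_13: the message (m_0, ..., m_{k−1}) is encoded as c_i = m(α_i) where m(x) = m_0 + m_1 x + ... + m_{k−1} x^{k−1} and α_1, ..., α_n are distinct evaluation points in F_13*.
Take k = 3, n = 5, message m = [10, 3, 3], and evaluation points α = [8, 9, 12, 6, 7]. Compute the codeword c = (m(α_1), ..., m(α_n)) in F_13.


c = [5, 7, 10, 6, 9]

Message polynomial: m(x) = 10 + 3·x + 3·x^2 (mod 13).
For each evaluation point α_i, compute m(α_i) mod 13:
  α_1 = 8: Horner steps 3 → 1 → 5, so m(8) = 5.
  α_2 = 9: Horner steps 3 → 4 → 7, so m(9) = 7.
  α_3 = 12: Horner steps 3 → 0 → 10, so m(12) = 10.
  α_4 = 6: Horner steps 3 → 8 → 6, so m(6) = 6.
  α_5 = 7: Horner steps 3 → 11 → 9, so m(7) = 9.
Codeword c = [5, 7, 10, 6, 9] ∈ F_13^5.


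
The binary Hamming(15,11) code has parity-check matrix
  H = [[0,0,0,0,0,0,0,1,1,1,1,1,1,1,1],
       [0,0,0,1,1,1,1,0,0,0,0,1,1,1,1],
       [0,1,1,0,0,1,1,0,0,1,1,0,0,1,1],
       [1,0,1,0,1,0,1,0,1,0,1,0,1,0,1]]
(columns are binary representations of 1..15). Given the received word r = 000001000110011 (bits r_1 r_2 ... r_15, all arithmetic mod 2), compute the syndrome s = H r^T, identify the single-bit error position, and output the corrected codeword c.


s = (0, 1, 1, 0)^T, error position = 6, corrected codeword c = 000000000110011

Compute s = H r^T mod 2 one row at a time:
  s_1 = 0 + 0 + 1 + 1 + 0 + 0 + 1 + 1 = 4 ≡ 0 (mod 2).
  s_2 = 0 + 0 + 1 + 0 + 0 + 0 + 1 + 1 = 3 ≡ 1 (mod 2).
  s_3 = 0 + 0 + 1 + 0 + 1 + 1 + 1 + 1 = 5 ≡ 1 (mod 2).
  s_4 = 0 + 0 + 0 + 0 + 0 + 1 + 0 + 1 = 2 ≡ 0 (mod 2).
s = (0, 1, 1, 0)^T — this equals column 6 of H (binary 0110), so error is at position 6.
Correct: flip bit 6 of r = 000001000110011 to get c = 000000000110011.


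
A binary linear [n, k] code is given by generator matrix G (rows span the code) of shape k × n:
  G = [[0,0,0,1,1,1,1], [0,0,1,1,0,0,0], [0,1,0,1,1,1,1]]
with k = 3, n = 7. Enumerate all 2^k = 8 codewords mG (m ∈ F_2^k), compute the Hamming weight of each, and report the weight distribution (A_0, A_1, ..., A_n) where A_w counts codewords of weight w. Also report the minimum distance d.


Weight distribution: A_0 = 1, A_1 = 1, A_2 = 1, A_3 = 1, A_4 = 2, A_5 = 2. Minimum distance d = 1.

Enumerate all 2^3 = 8 messages m ∈ F_2^3.
For each, compute codeword c = mG in F_2^7, then tally its weight.
  m = 000 → c = 0000000, weight = 0.
  m = 100 → c = 0001111, weight = 4.
  m = 010 → c = 0011000, weight = 2.
  m = 110 → c = 0010111, weight = 4.
  m = 001 → c = 0101111, weight = 5.
  m = 101 → c = 0100000, weight = 1.
  m = 011 → c = 0110111, weight = 5.
  m = 111 → c = 0111000, weight = 3.
Tally weights:
  weight 0: 1 codewords.
  weight 1: 1 codewords.
  weight 2: 1 codewords.
  weight 3: 1 codewords.
  weight 4: 2 codewords.
  weight 5: 2 codewords.
Minimum distance d = smallest w > 0 with A_w > 0 = 1.
Sanity: Σ A_w = 8 = 2^3 = 8 ✓.


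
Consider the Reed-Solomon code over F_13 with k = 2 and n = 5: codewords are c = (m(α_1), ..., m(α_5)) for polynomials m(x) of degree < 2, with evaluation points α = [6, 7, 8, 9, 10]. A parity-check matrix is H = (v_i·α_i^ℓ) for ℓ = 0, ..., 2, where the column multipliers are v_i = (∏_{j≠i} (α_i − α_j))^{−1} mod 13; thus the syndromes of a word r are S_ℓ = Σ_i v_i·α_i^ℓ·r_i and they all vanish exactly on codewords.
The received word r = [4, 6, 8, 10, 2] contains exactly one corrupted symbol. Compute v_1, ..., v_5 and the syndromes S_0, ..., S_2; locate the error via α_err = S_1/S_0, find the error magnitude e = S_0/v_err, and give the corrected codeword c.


S = (5, 11, 6), error at position 5, error magnitude e = 3, c = [4, 6, 8, 10, 12].

Step 1: column multipliers v_i = (∏_{j≠i}(α_i − α_j))^{−1} mod 13.
  i = 1 (α = 6): (6−7)(6−8)(6−9)(6−10) = (−1)·(−2)·(−3)·(−4) = 24 ≡ 11, so v_1 = 11^{−1} = 6 (mod 13).
  i = 2 (α = 7): (7−6)(7−8)(7−9)(7−10) = 1·(−1)·(−2)·(−3) = −6 ≡ 7, so v_2 = 7^{−1} = 2 (mod 13).
  i = 3 (α = 8): (8−6)(8−7)(8−9)(8−10) = 2·1·(−1)·(−2) = 4 ≡ 4, so v_3 = 4^{−1} = 10 (mod 13).
  i = 4 (α = 9): (9−6)(9−7)(9−8)(9−10) = 3·2·1·(−1) = −6 ≡ 7, so v_4 = 7^{−1} = 2 (mod 13).
  i = 5 (α = 10): (10−6)(10−7)(10−8)(10−9) = 4·3·2·1 = 24 ≡ 11, so v_5 = 11^{−1} = 6 (mod 13).
  v = [6, 2, 10, 2, 6].
Step 2: syndromes of r = [4, 6, 8, 10, 2] (all sums mod 13).
  S_0 = Σ v_i r_i = 6·4 + 2·6 + 10·8 + 2·10 + 6·2 = 148 ≡ 5.
  S_1 = Σ v_i α_i r_i = 6·6·4 + 2·7·6 + 10·8·8 + 2·9·10 + 6·10·2 = 1168 ≡ 11.
  α_i^2 mod 13 = [10, 10, 12, 3, 9].
  S_2 = Σ v_i α_i^2 r_i = 6·10·4 + 2·10·6 + 10·12·8 + 2·3·10 + 6·9·2 = 1488 ≡ 6.
  S = (5, 11, 6) ≠ 0, so r is not a codeword (an error is present).
Step 3: locate the error. For a single error e at position i, S_ℓ = v_i·e·α_i^ℓ, so α_err = S_1/S_0.
  S_0^{−1} = 5^{−1} = 8 (mod 13), so α_err = 11·8 = 88 ≡ 10 = α_5. Error position i = 5.
  Consistency check: S_2/S_1 = 6·6 = 36 ≡ 10 = α_err ✓ (single-error assumption holds).
Step 4: error magnitude e = S_0/v_5 = S_0·∏_{j≠5}(α_5 − α_j) = 5·11 = 55 ≡ 3 (mod 13).
Step 5: correct position 5: c_5 = r_5 − e = 2 − 3 ≡ 12 (mod 13). Hence c = [4, 6, 8, 10, 12].
  Check: interpolating c through the α_i gives m(x) = 5 + 2·x (degree < 2) with m(α_i) = c_i for every i, so c is indeed a codeword.


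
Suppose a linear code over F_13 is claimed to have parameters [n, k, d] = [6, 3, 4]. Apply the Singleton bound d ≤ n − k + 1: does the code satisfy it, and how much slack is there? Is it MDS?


Singleton RHS = n − k + 1 = 4, slack = 0, bound satisfied, MDS.

Singleton bound: d ≤ n − k + 1.
Here n = 6, k = 3, so n − k + 1 = 4.
Given d = 4, check d ≤ 4: YES.
Slack = (n − k + 1) − d = 0.
The code is MDS (slack = 0).
Description: the claimed parameters are [6, 3, 4]_13; such a code would be MDS (meets Singleton bound).


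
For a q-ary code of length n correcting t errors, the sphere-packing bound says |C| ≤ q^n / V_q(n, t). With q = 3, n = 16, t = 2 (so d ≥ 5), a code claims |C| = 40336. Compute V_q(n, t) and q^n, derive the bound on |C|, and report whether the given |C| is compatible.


V_q(n, t) = 513, q^n = 43046721, Hamming bound = 83911, |C| = 40336 ≤ bound (satisfied).

Step 1: Compute V_q(n, t) = Σ_{j=0}^2 C(n, j) (q−1)^j.
  j = 0: C(16,0)·(2)^0 = 1·1 = 1.
  j = 1: C(16,1)·(2)^1 = 16·2 = 32.
  j = 2: C(16,2)·(2)^2 = 120·4 = 480.
  V_q(n, t) = 1 + 32 + 480 = 513.
Step 2: q^n = 3^16 = 43046721.
Step 3: Hamming bound ⌊q^n / V_q(n,t)⌋ = ⌊43046721/513⌋ = 83911.
Step 4: Compare |C| = 40336 to 83911: satisfied.
The claimed |C| lies below the Hamming bound.


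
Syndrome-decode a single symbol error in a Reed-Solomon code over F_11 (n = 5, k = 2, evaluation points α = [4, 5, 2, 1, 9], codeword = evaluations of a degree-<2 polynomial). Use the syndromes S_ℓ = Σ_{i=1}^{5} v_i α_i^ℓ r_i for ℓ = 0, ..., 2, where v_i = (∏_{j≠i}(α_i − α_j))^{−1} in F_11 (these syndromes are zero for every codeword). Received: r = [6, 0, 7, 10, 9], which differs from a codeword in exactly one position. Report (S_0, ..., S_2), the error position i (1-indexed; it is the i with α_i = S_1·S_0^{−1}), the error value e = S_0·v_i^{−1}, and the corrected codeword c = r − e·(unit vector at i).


S = (1, 1, 1), error at position 4, error magnitude e = 8, c = [6, 0, 7, 2, 9].

Step 1: column multipliers v_i = (∏_{j≠i}(α_i − α_j))^{−1} mod 11.
  i = 1 (α = 4): (4−5)(4−2)(4−1)(4−9) = (−1)·2·3·(−5) = 30 ≡ 8, so v_1 = 8^{−1} = 7 (mod 11).
  i = 2 (α = 5): (5−4)(5−2)(5−1)(5−9) = 1·3·4·(−4) = −48 ≡ 7, so v_2 = 7^{−1} = 8 (mod 11).
  i = 3 (α = 2): (2−4)(2−5)(2−1)(2−9) = (−2)·(−3)·1·(−7) = −42 ≡ 2, so v_3 = 2^{−1} = 6 (mod 11).
  i = 4 (α = 1): (1−4)(1−5)(1−2)(1−9) = (−3)·(−4)·(−1)·(−8) = 96 ≡ 8, so v_4 = 8^{−1} = 7 (mod 11).
  i = 5 (α = 9): (9−4)(9−5)(9−2)(9−1) = 5·4·7·8 = 1120 ≡ 9, so v_5 = 9^{−1} = 5 (mod 11).
  v = [7, 8, 6, 7, 5].
Step 2: syndromes of r = [6, 0, 7, 10, 9] (all sums mod 11).
  S_0 = Σ v_i r_i = 7·6 + 8·0 + 6·7 + 7·10 + 5·9 = 199 ≡ 1.
  S_1 = Σ v_i α_i r_i = 7·4·6 + 8·5·0 + 6·2·7 + 7·1·10 + 5·9·9 = 727 ≡ 1.
  α_i^2 mod 11 = [5, 3, 4, 1, 4].
  S_2 = Σ v_i α_i^2 r_i = 7·5·6 + 8·3·0 + 6·4·7 + 7·1·10 + 5·4·9 = 628 ≡ 1.
  S = (1, 1, 1) ≠ 0, so r is not a codeword (an error is present).
Step 3: locate the error. For a single error e at position i, S_ℓ = v_i·e·α_i^ℓ, so α_err = S_1/S_0.
  S_0^{−1} = 1^{−1} = 1 (mod 11), so α_err = 1·1 = 1 ≡ 1 = α_4. Error position i = 4.
  Consistency check: S_2/S_1 = 1·1 = 1 ≡ 1 = α_err ✓ (single-error assumption holds).
Step 4: error magnitude e = S_0/v_4 = S_0·∏_{j≠4}(α_4 − α_j) = 1·8 = 8 ≡ 8 (mod 11).
Step 5: correct position 4: c_4 = r_4 − e = 10 − 8 ≡ 2 (mod 11). Hence c = [6, 0, 7, 2, 9].
  Check: interpolating c through the α_i gives m(x) = 8 + 5·x (degree < 2) with m(α_i) = c_i for every i, so c is indeed a codeword.


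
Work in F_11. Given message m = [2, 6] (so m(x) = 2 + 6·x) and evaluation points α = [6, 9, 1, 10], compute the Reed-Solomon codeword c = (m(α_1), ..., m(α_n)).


c = [5, 1, 8, 7]

Message polynomial: m(x) = 2 + 6·x (mod 11).
For each evaluation point α_i, compute m(α_i) mod 11:
  α_1 = 6: Horner steps 6 → 5, so m(6) = 5.
  α_2 = 9: Horner steps 6 → 1, so m(9) = 1.
  α_3 = 1: Horner steps 6 → 8, so m(1) = 8.
  α_4 = 10: Horner steps 6 → 7, so m(10) = 7.
Codeword c = [5, 1, 8, 7] ∈ F_11^4.


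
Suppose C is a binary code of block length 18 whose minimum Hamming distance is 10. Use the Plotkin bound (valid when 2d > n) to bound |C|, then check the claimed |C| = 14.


Plotkin bound M ≤ 10; given |C| = 14 > bound (violated).

Check applicability: 2d = 20, n = 18.
2d − n = 2 > 0, so Plotkin applies.
Compute d/(2d−n) = 10/2 ≈ 5.0000.
⌊d/(2d−n)⌋ = 5.
Plotkin bound: M ≤ 2·5 = 10.
Given |C| = 14, check: VIOLATED.
This |C| is above the Plotkin bound, so no binary code with n = 18, d = 10 and 14 codewords exists.


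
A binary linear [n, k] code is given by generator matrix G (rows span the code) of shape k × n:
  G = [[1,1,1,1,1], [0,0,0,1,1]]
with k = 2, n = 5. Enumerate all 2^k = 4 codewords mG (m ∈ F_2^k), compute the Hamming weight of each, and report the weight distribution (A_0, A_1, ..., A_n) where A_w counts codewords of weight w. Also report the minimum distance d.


Weight distribution: A_0 = 1, A_2 = 1, A_3 = 1, A_5 = 1. Minimum distance d = 2.

Enumerate all 2^2 = 4 messages m ∈ F_2^2.
For each, compute codeword c = mG in F_2^5, then tally its weight.
  m = 00 → c = 00000, weight = 0.
  m = 10 → c = 11111, weight = 5.
  m = 01 → c = 00011, weight = 2.
  m = 11 → c = 11100, weight = 3.
Tally weights:
  weight 0: 1 codewords.
  weight 2: 1 codewords.
  weight 3: 1 codewords.
  weight 5: 1 codewords.
Minimum distance d = smallest w > 0 with A_w > 0 = 2.
Sanity: Σ A_w = 4 = 2^2 = 4 ✓.


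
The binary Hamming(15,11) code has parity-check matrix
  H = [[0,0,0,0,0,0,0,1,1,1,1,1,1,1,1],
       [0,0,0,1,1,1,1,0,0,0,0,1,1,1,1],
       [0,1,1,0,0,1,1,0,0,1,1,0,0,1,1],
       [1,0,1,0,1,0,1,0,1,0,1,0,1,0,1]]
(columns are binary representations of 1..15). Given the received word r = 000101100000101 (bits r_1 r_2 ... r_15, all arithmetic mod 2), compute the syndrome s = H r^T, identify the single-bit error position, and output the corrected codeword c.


s = (0, 1, 1, 1)^T, error position = 7, corrected codeword c = 000101000000101

Compute s = H r^T mod 2 one row at a time:
  s_1 = 0 + 0 + 0 + 0 + 0 + 1 + 0 + 1 = 2 ≡ 0 (mod 2).
  s_2 = 1 + 0 + 1 + 1 + 0 + 1 + 0 + 1 = 5 ≡ 1 (mod 2).
  s_3 = 0 + 0 + 1 + 1 + 0 + 0 + 0 + 1 = 3 ≡ 1 (mod 2).
  s_4 = 0 + 0 + 0 + 1 + 0 + 0 + 1 + 1 = 3 ≡ 1 (mod 2).
s = (0, 1, 1, 1)^T — this equals column 7 of H (binary 0111), so error is at position 7.
Correct: flip bit 7 of r = 000101100000101 to get c = 000101000000101.


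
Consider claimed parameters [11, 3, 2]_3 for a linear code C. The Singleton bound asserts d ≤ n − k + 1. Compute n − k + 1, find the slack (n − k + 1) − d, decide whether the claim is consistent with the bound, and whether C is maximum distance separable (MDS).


Singleton RHS = n − k + 1 = 9, slack = 7, bound satisfied, not MDS.

Singleton bound: d ≤ n − k + 1.
Here n = 11, k = 3, so n − k + 1 = 9.
Given d = 2, check d ≤ 9: YES.
Slack = (n − k + 1) − d = 7.
The code is NOT MDS (slack = 7 > 0).
Description: the claimed parameters are [11, 3, 2]_3; such a code would be non-MDS.


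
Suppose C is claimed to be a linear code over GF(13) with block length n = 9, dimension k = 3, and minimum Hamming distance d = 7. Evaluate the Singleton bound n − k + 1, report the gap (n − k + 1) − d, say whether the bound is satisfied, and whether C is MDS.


Singleton RHS = n − k + 1 = 7, slack = 0, bound satisfied, MDS.

Singleton bound: d ≤ n − k + 1.
Here n = 9, k = 3, so n − k + 1 = 7.
Given d = 7, check d ≤ 7: YES.
Slack = (n − k + 1) − d = 0.
The code is MDS (slack = 0).
Description: the claimed parameters are [9, 3, 7]_13; such a code would be MDS (meets Singleton bound).


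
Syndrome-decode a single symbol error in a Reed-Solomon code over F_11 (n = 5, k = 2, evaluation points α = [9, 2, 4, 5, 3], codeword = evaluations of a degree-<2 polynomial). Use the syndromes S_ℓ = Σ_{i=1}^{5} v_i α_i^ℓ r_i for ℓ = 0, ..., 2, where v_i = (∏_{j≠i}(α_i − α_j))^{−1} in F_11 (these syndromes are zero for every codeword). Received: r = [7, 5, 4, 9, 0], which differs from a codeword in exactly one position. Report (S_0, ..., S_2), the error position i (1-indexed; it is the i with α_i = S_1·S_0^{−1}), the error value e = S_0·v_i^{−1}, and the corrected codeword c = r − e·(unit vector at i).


S = (10, 8, 2), error at position 5, error magnitude e = 1, c = [7, 5, 4, 9, 10].

Step 1: column multipliers v_i = (∏_{j≠i}(α_i − α_j))^{−1} mod 11.
  i = 1 (α = 9): (9−2)(9−4)(9−5)(9−3) = 7·5·4·6 = 840 ≡ 4, so v_1 = 4^{−1} = 3 (mod 11).
  i = 2 (α = 2): (2−9)(2−4)(2−5)(2−3) = (−7)·(−2)·(−3)·(−1) = 42 ≡ 9, so v_2 = 9^{−1} = 5 (mod 11).
  i = 3 (α = 4): (4−9)(4−2)(4−5)(4−3) = (−5)·2·(−1)·1 = 10 ≡ 10, so v_3 = 10^{−1} = 10 (mod 11).
  i = 4 (α = 5): (5−9)(5−2)(5−4)(5−3) = (−4)·3·1·2 = −24 ≡ 9, so v_4 = 9^{−1} = 5 (mod 11).
  i = 5 (α = 3): (3−9)(3−2)(3−4)(3−5) = (−6)·1·(−1)·(−2) = −12 ≡ 10, so v_5 = 10^{−1} = 10 (mod 11).
  v = [3, 5, 10, 5, 10].
Step 2: syndromes of r = [7, 5, 4, 9, 0] (all sums mod 11).
  S_0 = Σ v_i r_i = 3·7 + 5·5 + 10·4 + 5·9 + 10·0 = 131 ≡ 10.
  S_1 = Σ v_i α_i r_i = 3·9·7 + 5·2·5 + 10·4·4 + 5·5·9 + 10·3·0 = 624 ≡ 8.
  α_i^2 mod 11 = [4, 4, 5, 3, 9].
  S_2 = Σ v_i α_i^2 r_i = 3·4·7 + 5·4·5 + 10·5·4 + 5·3·9 + 10·9·0 = 519 ≡ 2.
  S = (10, 8, 2) ≠ 0, so r is not a codeword (an error is present).
Step 3: locate the error. For a single error e at position i, S_ℓ = v_i·e·α_i^ℓ, so α_err = S_1/S_0.
  S_0^{−1} = 10^{−1} = 10 (mod 11), so α_err = 8·10 = 80 ≡ 3 = α_5. Error position i = 5.
  Consistency check: S_2/S_1 = 2·7 = 14 ≡ 3 = α_err ✓ (single-error assumption holds).
Step 4: error magnitude e = S_0/v_5 = S_0·∏_{j≠5}(α_5 − α_j) = 10·10 = 100 ≡ 1 (mod 11).
Step 5: correct position 5: c_5 = r_5 − e = 0 − 1 ≡ 10 (mod 11). Hence c = [7, 5, 4, 9, 10].
  Check: interpolating c through the α_i gives m(x) = 6 + 5·x (degree < 2) with m(α_i) = c_i for every i, so c is indeed a codeword.
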